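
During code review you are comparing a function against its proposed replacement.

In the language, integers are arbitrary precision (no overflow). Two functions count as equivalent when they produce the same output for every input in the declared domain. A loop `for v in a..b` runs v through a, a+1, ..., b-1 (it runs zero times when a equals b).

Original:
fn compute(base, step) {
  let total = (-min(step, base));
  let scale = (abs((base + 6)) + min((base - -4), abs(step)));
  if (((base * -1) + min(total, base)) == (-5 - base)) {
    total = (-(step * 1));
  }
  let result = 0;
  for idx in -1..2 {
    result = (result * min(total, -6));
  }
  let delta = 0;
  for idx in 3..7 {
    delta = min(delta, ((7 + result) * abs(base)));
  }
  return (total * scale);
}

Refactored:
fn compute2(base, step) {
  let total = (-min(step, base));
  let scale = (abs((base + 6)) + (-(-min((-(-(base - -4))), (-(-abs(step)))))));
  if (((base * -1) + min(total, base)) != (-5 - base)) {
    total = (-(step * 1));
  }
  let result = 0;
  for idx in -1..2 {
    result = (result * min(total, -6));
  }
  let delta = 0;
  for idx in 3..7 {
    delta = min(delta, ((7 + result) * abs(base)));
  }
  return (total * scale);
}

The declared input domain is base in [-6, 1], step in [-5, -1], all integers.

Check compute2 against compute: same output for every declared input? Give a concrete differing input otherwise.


Try base=-6, step=-5.
compute: total := 6 | scale := -2 | (((base * -1) + min(total, base)) == (-5 - base)): false | result := 0 | iter idx=-1: | result := 0 | iter idx=0: | result := 0 | iter idx=1: | result := 0 | delta := 0 | iter idx=3: | delta := 0 | iter idx=4: | delta := 0 | iter idx=5: | delta := 0 | iter idx=6: | delta := 0 | result -12
compute2: total := 6 | scale := -2 | (((base * -1) + min(total, base)) != (-5 - base)): true | total := 5 | result := 0 | iter idx=-1: | result := 0 | iter idx=0: | result := 0 | iter idx=1: | result := 0 | delta := 0 | iter idx=3: | delta := 0 | iter idx=4: | delta := 0 | iter idx=5: | delta := 0 | iter idx=6: | delta := 0 | result -10
-12 and -10 differ, so these are not the same function on this domain.
verdict: not equivalent; witness: base=-6, step=-5


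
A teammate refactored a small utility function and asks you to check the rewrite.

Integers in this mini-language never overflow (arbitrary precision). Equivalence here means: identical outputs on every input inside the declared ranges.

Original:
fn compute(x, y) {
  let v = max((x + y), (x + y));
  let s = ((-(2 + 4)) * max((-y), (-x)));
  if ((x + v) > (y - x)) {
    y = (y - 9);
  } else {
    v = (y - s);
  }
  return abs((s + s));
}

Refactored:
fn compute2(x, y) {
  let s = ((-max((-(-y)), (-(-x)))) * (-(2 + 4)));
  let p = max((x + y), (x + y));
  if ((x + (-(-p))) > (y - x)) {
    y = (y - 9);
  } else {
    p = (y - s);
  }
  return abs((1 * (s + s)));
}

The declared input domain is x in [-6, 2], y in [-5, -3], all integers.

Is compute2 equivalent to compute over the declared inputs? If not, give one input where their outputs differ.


Run the pair on x=-6, y=-5.
compute: v = -11; s = -36; ((x + v) > (y - x)) -> false; v = 31; return 72
compute2: s = -30; p = -11; ((x + (-(-p))) > (y - x)) -> false; p = 25; return 60
72 vs 60 — the two versions disagree here.
verdict: not equivalent; witness: x=-6, y=-5


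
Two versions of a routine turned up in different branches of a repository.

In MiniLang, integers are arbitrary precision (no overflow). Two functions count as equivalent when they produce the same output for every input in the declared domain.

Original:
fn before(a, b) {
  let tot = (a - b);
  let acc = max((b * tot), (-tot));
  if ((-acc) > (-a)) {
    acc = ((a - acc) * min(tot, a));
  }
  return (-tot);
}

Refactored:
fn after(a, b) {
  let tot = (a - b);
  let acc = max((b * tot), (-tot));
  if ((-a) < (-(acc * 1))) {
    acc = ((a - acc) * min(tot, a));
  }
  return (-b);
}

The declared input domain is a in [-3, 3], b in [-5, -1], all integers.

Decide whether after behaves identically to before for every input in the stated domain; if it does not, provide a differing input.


These are not equivalent — on a=-3, b=-5 the outputs split (-2 vs 5).
before: tot = 2; acc = -2; ((-acc) > (-a)) -> false; return -2
after: tot = 2; acc = -2; ((-a) < (-(acc * 1))) -> false; return 5
verdict: not equivalent; witness: a=-3, b=-5


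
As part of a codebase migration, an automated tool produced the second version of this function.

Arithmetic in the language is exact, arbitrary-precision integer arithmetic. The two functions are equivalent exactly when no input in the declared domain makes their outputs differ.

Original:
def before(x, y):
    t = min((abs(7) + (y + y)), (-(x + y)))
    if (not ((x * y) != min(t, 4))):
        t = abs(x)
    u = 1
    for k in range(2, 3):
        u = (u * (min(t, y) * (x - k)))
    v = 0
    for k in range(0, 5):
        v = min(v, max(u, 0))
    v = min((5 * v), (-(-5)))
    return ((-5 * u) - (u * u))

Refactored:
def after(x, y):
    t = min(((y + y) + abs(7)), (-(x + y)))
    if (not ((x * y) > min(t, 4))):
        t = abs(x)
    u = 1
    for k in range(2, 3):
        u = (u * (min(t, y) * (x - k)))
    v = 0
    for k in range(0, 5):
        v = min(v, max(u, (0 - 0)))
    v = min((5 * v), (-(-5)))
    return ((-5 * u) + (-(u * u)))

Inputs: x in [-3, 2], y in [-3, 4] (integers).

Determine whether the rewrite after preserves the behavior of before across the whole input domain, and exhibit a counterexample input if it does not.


The rewrite breaks on x=-3, y=2, where the results are 0 and -50.
before: t := 1 | (not ((x * y) != min(t, 4))): false | u := 1 | iter k=2: | u := -5 | v := 0 | iter k=0: | v := 0 | iter k=1: | v := 0 | iter k=2: | v := 0 | iter k=3: | v := 0 | iter k=4: | v := 0 | v := 0 | result 0
after: t := 1 | (not ((x * y) > min(t, 4))): true | t := 3 | u := 1 | iter k=2: | u := -10 | v := 0 | iter k=0: | v := 0 | iter k=1: | v := 0 | iter k=2: | v := 0 | iter k=3: | v := 0 | iter k=4: | v := 0 | v := 0 | result -50
verdict: not equivalent; witness: x=-3, y=2


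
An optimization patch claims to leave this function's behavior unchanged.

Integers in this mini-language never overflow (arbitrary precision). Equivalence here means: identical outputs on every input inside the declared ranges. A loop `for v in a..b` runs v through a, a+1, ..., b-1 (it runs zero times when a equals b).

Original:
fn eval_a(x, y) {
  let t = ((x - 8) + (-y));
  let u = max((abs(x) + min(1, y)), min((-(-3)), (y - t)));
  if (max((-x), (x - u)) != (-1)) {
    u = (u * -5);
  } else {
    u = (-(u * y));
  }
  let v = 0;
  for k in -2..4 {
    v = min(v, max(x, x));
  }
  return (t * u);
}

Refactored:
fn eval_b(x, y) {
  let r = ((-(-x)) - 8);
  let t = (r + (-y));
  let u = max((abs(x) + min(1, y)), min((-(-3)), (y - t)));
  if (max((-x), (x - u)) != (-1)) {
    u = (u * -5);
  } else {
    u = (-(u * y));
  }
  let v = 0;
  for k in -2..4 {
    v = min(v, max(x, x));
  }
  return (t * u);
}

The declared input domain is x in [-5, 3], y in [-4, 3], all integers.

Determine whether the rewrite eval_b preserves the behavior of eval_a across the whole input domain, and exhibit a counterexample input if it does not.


Although local variable names differ, and statement counts differ, 72/72 inputs agree.
verdict: equivalent


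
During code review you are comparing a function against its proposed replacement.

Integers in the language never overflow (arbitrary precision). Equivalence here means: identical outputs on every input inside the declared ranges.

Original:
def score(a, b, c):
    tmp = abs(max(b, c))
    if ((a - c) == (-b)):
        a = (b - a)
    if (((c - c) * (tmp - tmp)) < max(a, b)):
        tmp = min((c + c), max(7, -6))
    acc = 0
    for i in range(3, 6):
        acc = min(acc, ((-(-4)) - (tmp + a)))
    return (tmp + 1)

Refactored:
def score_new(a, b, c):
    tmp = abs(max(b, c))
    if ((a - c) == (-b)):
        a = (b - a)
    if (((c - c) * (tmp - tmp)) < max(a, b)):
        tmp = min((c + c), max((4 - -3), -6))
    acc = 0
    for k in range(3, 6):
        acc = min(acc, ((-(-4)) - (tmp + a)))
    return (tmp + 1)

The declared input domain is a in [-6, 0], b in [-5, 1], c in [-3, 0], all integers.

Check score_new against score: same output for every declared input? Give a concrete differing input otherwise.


Comparing the listings, the differences include: constant usage differs, and arithmetic usage differs, and local variable names differ.
One worked example (a=0, b=-1, c=-1) — score: tmp becomes 1; next ((a - c) == (-b)) evaluates to true; next a becomes -1; next (((c - c) * (tmp - tmp)) < max(a, b)) evaluates to false; next acc becomes 0; next at i=3:; next acc becomes 0; next at i=4:; next acc becomes 0; next at i=5:; next acc becomes 0; next final value 2; score_new: tmp becomes 1; next ((a - c) == (-b)) evaluates to true; next a becomes -1; next (((c - c) * (tmp - tmp)) < max(a, b)) evaluates to false; next acc becomes 0; next at k=3:; next acc becomes 0; next at k=4:; next acc becomes 0; next at k=5:; next acc becomes 0; next final value 2; agreement on 2.
Checked all 196 inputs in the declared domain: the outputs agree on every one.
verdict: equivalent


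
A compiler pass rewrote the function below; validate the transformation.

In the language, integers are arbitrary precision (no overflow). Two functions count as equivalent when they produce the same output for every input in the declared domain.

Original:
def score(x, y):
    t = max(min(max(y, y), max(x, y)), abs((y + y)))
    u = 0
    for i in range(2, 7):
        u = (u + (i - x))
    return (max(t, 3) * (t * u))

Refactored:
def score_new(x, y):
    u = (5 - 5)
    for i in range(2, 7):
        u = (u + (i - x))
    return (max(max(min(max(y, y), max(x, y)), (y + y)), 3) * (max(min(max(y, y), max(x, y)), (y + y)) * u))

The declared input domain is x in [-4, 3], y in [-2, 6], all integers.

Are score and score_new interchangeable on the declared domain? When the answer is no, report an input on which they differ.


Run the pair on x=-4, y=-2.
score: t becomes 4; next u becomes 0; next at i=2:; next u becomes 6; next at i=3:; next u becomes 13; next at i=4:; next u becomes 21; next at i=5:; next u becomes 30; next at i=6:; next u becomes 40; next final value 640
score_new: u becomes 0; next at i=2:; next u becomes 6; next at i=3:; next u becomes 13; next at i=4:; next u becomes 21; next at i=5:; next u becomes 30; next at i=6:; next u becomes 40; next final value -240
640 against -240: the behavior changed.
verdict: not equivalent; witness: x=-4, y=-2


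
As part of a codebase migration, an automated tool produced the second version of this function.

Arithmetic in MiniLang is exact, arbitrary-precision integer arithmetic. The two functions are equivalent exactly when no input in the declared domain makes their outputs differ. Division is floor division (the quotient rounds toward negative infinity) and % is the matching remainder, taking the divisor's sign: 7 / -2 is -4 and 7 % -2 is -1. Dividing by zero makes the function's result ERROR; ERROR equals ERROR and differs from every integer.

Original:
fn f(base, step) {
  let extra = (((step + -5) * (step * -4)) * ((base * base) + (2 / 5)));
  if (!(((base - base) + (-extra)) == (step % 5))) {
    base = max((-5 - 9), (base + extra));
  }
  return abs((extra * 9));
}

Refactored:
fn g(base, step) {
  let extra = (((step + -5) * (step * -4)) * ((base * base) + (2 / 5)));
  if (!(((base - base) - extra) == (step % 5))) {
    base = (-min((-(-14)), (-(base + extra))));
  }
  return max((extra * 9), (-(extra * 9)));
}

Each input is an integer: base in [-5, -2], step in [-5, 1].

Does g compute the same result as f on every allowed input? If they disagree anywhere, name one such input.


Reading the diff, among the changes: min/max/abs usage differs, and arithmetic usage differs, and constant usage differs.
Spot check at base=-5, step=0 — f: extra becomes 0; next (!(((base - base) + (-extra)) == (step % 5))) evaluates to false; next final value 0. g: extra becomes 0; next (!(((base - base) - extra) == (step % 5))) evaluates to false; next final value 0. Both give 0.
Sweeping the whole domain (28 inputs) finds no disagreement.
verdict: equivalent


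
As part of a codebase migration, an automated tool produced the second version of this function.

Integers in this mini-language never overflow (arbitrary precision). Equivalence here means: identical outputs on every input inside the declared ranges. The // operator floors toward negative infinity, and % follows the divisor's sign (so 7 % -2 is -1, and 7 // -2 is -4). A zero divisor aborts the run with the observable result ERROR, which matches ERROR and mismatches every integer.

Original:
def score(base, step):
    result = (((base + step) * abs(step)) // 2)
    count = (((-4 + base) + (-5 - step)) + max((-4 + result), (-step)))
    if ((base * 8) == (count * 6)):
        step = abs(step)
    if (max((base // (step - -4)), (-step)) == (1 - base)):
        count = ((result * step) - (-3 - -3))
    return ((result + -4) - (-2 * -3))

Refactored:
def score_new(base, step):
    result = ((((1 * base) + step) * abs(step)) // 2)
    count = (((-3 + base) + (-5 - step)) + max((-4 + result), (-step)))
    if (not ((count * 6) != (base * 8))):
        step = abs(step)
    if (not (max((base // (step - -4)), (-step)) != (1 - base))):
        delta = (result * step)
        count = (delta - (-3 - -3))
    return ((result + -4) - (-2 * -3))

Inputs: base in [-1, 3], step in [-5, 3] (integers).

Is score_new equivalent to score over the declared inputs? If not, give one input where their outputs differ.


Consider the input base=0, step=-4.
score: result = -8; count = -1; ((base * 8) == (count * 6)) -> false; division by zero -> ERROR
score_new: result = -8; count = 0; (not ((count * 6) != (base * 8))) -> true; step = 4; (not (max((base // (step - -4)), (-step)) != (1 - base))) -> false; return -18
ERROR and -18 differ, so these are not the same function on this domain.
verdict: not equivalent; witness: base=0, step=-4


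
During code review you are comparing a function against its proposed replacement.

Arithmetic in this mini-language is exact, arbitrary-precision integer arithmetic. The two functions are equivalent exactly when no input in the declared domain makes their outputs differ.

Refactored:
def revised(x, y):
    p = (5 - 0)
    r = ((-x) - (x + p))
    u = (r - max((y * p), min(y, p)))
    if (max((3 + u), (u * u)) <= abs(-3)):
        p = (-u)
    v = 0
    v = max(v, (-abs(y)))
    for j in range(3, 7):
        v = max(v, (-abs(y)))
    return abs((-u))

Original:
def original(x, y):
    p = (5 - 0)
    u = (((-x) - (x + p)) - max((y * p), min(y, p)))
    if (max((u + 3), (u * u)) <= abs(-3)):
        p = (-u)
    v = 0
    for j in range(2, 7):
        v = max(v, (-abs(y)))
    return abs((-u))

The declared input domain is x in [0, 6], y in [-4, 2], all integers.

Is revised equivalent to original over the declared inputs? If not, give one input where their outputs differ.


This is a faithful refactor — min/max/abs usage differs; also local variable names differ; also loop structure differs; also statement counts differ, but the computed results match everywhere.
Spot check at x=6, y=1 — original: p=5, then u=-22, then (max((u + 3), (u * u)) <= abs(-3)) is false, then v=0, then (j=2), then v=0, then (j=3), then v=0, then (j=4), then v=0, then (j=5), then v=0, then (j=6), then v=0, then returns 22. revised: p=5, then r=-17, then u=-22, then (max((3 + u), (u * u)) <= abs(-3)) is false, then v=0, then v=0, then (j=3), then v=0, then (j=4), then v=0, then (j=5), then v=0, then (j=6), then v=0, then returns 22. Both give 22.
Across all 49 domain points the two functions coincide.
verdict: equivalent


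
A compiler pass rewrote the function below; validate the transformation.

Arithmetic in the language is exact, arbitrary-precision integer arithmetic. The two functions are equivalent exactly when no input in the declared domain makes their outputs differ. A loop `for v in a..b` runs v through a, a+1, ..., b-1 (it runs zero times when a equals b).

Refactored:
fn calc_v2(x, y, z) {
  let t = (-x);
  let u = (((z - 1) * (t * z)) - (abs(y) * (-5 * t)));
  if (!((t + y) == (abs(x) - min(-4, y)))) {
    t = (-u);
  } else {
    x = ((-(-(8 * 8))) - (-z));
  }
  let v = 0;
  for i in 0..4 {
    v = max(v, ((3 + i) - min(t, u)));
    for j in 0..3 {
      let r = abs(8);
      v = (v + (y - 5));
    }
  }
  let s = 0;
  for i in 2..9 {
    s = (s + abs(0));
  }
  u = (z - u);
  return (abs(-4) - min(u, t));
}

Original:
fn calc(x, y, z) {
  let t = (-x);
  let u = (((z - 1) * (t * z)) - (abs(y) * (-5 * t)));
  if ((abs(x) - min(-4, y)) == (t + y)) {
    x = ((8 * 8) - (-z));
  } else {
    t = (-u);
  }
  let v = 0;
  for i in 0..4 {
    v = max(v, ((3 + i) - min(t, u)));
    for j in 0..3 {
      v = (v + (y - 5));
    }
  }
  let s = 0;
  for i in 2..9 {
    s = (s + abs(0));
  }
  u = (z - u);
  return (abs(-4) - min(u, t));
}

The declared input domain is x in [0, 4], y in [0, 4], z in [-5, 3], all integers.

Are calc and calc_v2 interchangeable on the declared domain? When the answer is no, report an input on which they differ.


Equivalent — the differences include statement counts differ; and local variable names differ; and min/max/abs usage differs; and constant usage differs; and boolean connective usage differs, yet no declared input distinguishes the two.
One worked example (x=4, y=1, z=1) — calc: t=-4, then u=-20, then ((abs(x) - min(-4, y)) == (t + y)) is false, then t=20, then v=0, then (i=0), then v=23, then (j=0), then v=19, then (j=1), then v=15, then (j=2), then v=11, then (i=1), then v=24, then (j=0), then v=20, then (j=1), then v=16, then (j=2), then v=12, then (i=2), then v=25, then (j=0), then v=21, then (j=1), then v=17, then (j=2), then v=13, then (i=3), then v=26, then (j=0), then v=22, then (j=1), then v=18, then (j=2), then v=14, then s=0, then (i=2), then s=0, then (i=3), then s=0, then (i=4), then s=0, then (i=5), then s=0, then (i=6), then s=0, then (i=7), then s=0, then (i=8), then s=0, then u=21, then returns -16; calc_v2: t=-4, then u=-20, then (!((t + y) == (abs(x) - min(-4, y)))) is true, then t=20, then v=0, then (i=0), then v=23, then (j=0), then r=8, then v=19, then (j=1), then r=8, then v=15, then (j=2), then r=8, then v=11, then (i=1), then v=24, then (j=0), then r=8, then v=20, then (j=1), then r=8, then v=16, then (j=2), then r=8, then v=12, then (i=2), then v=25, then (j=0), then r=8, then v=21, then (j=1), then r=8, then v=17, then (j=2), then r=8, then v=13, then (i=3), then v=26, then (j=0), then r=8, then v=22, then (j=1), then r=8, then v=18, then (j=2), then r=8, then v=14, then s=0, then (i=2), then s=0, then (i=3), then s=0, then (i=4), then s=0, then (i=5), then s=0, then (i=6), then s=0, then (i=7), then s=0, then (i=8), then s=0, then u=21, then returns -16; agreement on -16.
Every one of the 225 inputs gives matching results.
verdict: equivalent


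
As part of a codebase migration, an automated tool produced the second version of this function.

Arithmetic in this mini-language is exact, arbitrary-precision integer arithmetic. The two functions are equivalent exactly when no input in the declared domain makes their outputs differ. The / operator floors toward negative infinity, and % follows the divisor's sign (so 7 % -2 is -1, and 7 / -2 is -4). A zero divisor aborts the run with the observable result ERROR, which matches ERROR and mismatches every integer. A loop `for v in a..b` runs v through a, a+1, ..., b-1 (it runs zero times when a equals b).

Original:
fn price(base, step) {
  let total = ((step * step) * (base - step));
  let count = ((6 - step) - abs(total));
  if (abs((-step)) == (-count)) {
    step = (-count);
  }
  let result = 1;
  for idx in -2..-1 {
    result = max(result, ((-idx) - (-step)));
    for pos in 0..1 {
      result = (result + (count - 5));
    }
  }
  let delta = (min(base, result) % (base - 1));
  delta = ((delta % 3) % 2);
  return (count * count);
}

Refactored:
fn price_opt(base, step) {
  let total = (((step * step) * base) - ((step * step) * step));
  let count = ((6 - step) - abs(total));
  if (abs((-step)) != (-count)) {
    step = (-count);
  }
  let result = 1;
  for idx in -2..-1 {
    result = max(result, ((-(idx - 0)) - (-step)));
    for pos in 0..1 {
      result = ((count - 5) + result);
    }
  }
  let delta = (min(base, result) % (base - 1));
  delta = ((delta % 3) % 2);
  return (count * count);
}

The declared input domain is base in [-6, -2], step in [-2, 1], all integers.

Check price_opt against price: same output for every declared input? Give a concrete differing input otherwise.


Equivalent. The edit looks behavioral (`(abs((-step)) == (-count))` became `(abs((-step)) != (-count))`), but over these ranges it never changes the outcome.
Every one of the 20 inputs gives matching results.
One worked example (base=-3, step=0) — price: total=0, then count=6, then (abs((-step)) == (-count)) is false, then result=1, then (idx=-2), then result=2, then (pos=0), then result=3, then delta=-3, then delta=0, then returns 36; price_opt: total=0, then count=6, then (abs((-step)) != (-count)) is true, then step=-6, then result=1, then (idx=-2), then result=1, then (pos=0), then result=2, then delta=-3, then delta=0, then returns 36; agreement on 36.
verdict: equivalent


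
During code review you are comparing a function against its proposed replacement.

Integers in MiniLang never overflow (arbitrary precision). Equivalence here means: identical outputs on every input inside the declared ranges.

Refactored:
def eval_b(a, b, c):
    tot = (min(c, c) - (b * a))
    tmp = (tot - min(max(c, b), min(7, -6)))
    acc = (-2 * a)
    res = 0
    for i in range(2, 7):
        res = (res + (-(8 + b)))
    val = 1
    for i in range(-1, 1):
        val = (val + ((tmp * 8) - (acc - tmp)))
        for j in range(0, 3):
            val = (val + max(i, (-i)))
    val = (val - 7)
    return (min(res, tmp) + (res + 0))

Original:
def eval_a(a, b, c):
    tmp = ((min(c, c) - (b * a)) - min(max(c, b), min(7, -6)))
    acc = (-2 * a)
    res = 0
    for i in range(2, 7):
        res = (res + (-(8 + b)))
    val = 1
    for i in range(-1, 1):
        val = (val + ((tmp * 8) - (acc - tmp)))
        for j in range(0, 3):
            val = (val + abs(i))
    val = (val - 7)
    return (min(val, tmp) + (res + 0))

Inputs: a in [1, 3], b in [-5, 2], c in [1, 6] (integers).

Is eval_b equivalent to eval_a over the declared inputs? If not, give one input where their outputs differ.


Take a=1, b=-5, c=1.
eval_a: tmp becomes 12; next acc becomes -2; next res becomes 0; next at i=2:; next res becomes -3; next at i=3:; next res becomes -6; next at i=4:; next res becomes -9; next at i=5:; next res becomes -12; next at i=6:; next res becomes -15; next val becomes 1; next at i=-1:; next val becomes 111; next at j=0:; next val becomes 112; next at j=1:; next val becomes 113; next at j=2:; next val becomes 114; next at i=0:; next val becomes 224; next at j=0:; next val becomes 224; next at j=1:; next val becomes 224; next at j=2:; next val becomes 224; next val becomes 217; next final value -3
eval_b: tot becomes 6; next tmp becomes 12; next acc becomes -2; next res becomes 0; next at i=2:; next res becomes -3; next at i=3:; next res becomes -6; next at i=4:; next res becomes -9; next at i=5:; next res becomes -12; next at i=6:; next res becomes -15; next val becomes 1; next at i=-1:; next val becomes 111; next at j=0:; next val becomes 112; next at j=1:; next val becomes 113; next at j=2:; next val becomes 114; next at i=0:; next val becomes 224; next at j=0:; next val becomes 224; next at j=1:; next val becomes 224; next at j=2:; next val becomes 224; next val becomes 217; next final value -30
-3 and -30 differ, so these are not the same function on this domain.
verdict: not equivalent; witness: a=1, b=-5, c=1


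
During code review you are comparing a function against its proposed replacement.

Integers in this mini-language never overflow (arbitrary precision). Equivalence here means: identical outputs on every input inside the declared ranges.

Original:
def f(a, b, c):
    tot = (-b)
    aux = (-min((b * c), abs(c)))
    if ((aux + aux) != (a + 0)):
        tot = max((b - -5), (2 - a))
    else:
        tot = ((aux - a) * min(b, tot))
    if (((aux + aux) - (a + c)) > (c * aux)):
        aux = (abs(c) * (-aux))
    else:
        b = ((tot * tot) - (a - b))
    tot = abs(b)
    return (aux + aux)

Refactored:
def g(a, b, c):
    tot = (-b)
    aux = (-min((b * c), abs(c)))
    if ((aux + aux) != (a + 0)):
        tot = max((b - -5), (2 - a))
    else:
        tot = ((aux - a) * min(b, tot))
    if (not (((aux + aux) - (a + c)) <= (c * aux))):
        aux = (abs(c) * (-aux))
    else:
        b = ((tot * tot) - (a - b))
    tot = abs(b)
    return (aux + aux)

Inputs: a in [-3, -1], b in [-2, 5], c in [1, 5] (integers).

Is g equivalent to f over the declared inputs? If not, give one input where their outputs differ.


Comparing the listings, the differences include: boolean connective usage differs; comparison usage differs.
One worked example (a=-1, b=5, c=4) — f: tot := -5 | aux := -4 | ((aux + aux) != (a + 0)): true | tot := 10 | (((aux + aux) - (a + c)) > (c * aux)): true | aux := 16 | tot := 5 | result 32; g: tot := -5 | aux := -4 | ((aux + aux) != (a + 0)): true | tot := 10 | (not (((aux + aux) - (a + c)) <= (c * aux))): true | aux := 16 | tot := 5 | result 32; agreement on 32.
Sweeping the whole domain (120 inputs) finds no disagreement.
verdict: equivalent


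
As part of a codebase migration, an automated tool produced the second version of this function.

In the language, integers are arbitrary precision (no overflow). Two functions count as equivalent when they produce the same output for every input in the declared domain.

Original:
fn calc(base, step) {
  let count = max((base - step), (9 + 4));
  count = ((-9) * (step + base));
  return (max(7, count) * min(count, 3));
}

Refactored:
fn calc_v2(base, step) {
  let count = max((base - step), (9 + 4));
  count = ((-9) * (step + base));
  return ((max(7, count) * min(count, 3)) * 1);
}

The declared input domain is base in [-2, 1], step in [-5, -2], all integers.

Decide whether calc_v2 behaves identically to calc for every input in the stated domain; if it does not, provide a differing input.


Side by side, the visible changes include: arithmetic usage differs; constant usage differs.
As a probe, take base=-2, step=-5: calc runs count becomes 13; next count becomes 63; next final value 189; calc_v2 runs count becomes 13; next count becomes 63; next final value 189; both end at 189.
Checked all 16 inputs in the declared domain: the outputs agree on every one.
verdict: equivalent


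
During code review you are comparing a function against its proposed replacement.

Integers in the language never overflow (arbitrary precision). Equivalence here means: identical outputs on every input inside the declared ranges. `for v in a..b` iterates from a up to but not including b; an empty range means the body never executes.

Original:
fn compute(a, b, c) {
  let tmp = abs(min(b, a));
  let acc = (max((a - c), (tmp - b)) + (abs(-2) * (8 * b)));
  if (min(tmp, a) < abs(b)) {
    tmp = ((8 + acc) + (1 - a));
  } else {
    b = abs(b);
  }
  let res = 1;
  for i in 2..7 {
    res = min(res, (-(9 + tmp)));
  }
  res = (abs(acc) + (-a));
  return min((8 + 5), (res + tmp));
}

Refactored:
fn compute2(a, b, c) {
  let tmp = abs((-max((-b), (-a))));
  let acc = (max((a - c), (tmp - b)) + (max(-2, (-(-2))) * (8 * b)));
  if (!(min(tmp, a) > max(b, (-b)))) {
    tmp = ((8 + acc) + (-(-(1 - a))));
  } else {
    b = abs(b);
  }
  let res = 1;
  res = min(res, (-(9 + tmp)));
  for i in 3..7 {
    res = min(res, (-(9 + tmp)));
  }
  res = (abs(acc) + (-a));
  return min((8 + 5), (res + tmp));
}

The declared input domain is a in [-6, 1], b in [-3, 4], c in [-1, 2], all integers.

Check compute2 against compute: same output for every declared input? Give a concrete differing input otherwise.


a=0, b=0, c=-1 yields 1 from compute but 11 from compute2.
verdict: not equivalent; witness: a=0, b=0, c=-1


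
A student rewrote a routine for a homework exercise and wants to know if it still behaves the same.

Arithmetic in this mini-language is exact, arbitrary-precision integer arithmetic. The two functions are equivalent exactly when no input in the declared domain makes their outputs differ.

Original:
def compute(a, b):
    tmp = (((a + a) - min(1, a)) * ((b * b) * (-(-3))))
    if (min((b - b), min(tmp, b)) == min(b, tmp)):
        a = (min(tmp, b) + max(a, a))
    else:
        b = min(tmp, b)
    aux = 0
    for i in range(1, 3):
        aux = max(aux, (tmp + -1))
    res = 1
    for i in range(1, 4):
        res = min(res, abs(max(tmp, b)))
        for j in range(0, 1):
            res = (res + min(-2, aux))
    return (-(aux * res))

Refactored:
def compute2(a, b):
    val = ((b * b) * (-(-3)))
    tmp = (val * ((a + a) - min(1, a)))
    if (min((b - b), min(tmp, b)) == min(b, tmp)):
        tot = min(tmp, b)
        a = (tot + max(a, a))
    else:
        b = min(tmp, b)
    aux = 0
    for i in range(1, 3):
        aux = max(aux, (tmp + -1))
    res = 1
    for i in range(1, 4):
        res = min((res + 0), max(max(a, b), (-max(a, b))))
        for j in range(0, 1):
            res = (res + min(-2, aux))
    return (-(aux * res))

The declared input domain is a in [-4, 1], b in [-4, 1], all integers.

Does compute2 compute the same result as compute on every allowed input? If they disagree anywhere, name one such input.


On input a=1, b=-1, compute returns 10 while compute2 returns 12.
verdict: not equivalent; witness: a=1, b=-1


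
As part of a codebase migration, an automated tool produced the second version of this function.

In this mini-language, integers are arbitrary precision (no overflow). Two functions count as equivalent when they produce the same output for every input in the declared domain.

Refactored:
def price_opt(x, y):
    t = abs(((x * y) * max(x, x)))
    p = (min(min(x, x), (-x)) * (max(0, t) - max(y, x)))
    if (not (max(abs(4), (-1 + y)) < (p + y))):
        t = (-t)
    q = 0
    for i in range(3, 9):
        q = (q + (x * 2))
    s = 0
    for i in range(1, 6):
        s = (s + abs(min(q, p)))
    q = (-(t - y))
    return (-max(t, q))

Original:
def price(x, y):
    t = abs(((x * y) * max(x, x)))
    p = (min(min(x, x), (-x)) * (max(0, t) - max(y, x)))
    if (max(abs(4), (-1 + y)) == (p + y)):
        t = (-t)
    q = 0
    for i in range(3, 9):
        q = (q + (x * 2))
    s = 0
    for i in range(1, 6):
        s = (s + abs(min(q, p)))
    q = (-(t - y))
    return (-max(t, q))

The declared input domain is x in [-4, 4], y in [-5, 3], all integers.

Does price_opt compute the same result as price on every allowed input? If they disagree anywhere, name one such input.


Try x=-4, y=-5.
price: t=80, then p=-336, then (max(abs(4), (-1 + y)) == (p + y)) is false, then q=0, then (i=3), then q=-8, then (i=4), then q=-16, then (i=5), then q=-24, then (i=6), then q=-32, then (i=7), then q=-40, then (i=8), then q=-48, then s=0, then (i=1), then s=336, then (i=2), then s=672, then (i=3), then s=1008, then (i=4), then s=1344, then (i=5), then s=1680, then q=-85, then returns -80
price_opt: t=80, then p=-336, then (not (max(abs(4), (-1 + y)) < (p + y))) is true, then t=-80, then q=0, then (i=3), then q=-8, then (i=4), then q=-16, then (i=5), then q=-24, then (i=6), then q=-32, then (i=7), then q=-40, then (i=8), then q=-48, then s=0, then (i=1), then s=336, then (i=2), then s=672, then (i=3), then s=1008, then (i=4), then s=1344, then (i=5), then s=1680, then q=75, then returns -75
-80 and -75 differ, so these are not the same function on this domain.
verdict: not equivalent; witness: x=-4, y=-5


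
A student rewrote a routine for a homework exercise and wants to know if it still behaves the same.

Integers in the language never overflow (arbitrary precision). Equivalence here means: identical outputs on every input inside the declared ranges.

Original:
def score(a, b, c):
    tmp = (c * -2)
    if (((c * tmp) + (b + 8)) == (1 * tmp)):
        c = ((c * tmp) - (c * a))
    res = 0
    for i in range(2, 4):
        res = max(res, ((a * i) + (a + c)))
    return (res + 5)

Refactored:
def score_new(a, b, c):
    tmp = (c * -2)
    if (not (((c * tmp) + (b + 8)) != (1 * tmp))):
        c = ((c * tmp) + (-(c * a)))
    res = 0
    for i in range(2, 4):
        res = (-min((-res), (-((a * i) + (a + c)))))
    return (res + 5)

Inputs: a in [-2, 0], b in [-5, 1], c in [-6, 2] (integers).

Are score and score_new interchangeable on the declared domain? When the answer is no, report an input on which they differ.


Side by side, the visible changes include: comparison usage differs, plus boolean connective usage differs, plus arithmetic usage differs, plus min/max/abs usage differs.
As a probe, take a=0, b=1, c=1: score runs tmp becomes -2; next (((c * tmp) + (b + 8)) == (1 * tmp)) evaluates to false; next res becomes 0; next at i=2:; next res becomes 1; next at i=3:; next res becomes 1; next final value 6; score_new runs tmp becomes -2; next (not (((c * tmp) + (b + 8)) != (1 * tmp))) evaluates to false; next res becomes 0; next at i=2:; next res becomes 1; next at i=3:; next res becomes 1; next final value 6; both end at 6.
Across all 189 domain points the two functions coincide.
verdict: equivalent


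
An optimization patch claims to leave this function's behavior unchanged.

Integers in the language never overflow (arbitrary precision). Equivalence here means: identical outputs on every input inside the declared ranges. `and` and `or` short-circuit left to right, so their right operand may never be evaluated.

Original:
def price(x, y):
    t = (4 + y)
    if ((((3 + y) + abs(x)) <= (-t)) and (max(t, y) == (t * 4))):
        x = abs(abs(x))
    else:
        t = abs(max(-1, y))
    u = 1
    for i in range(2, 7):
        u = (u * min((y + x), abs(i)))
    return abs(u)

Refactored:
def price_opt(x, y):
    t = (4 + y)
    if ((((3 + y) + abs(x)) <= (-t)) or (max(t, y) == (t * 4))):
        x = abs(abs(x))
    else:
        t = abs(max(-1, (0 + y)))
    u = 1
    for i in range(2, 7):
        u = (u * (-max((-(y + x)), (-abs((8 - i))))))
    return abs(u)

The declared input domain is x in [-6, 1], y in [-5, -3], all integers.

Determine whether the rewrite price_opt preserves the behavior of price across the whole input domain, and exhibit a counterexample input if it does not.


Try x=-6, y=-4.
price: t=0, then ((((3 + y) + abs(x)) <= (-t)) and (max(t, y) == (t * 4))) is false, then t=1, then u=1, then (i=2), then u=-10, then (i=3), then u=100, then (i=4), then u=-1000, then (i=5), then u=10000, then (i=6), then u=-100000, then returns 100000
price_opt: t=0, then ((((3 + y) + abs(x)) <= (-t)) or (max(t, y) == (t * 4))) is true, then x=6, then u=1, then (i=2), then u=2, then (i=3), then u=4, then (i=4), then u=8, then (i=5), then u=16, then (i=6), then u=32, then returns 32
100000 and 32 differ, so these are not the same function on this domain.
verdict: not equivalent; witness: x=-6, y=-4


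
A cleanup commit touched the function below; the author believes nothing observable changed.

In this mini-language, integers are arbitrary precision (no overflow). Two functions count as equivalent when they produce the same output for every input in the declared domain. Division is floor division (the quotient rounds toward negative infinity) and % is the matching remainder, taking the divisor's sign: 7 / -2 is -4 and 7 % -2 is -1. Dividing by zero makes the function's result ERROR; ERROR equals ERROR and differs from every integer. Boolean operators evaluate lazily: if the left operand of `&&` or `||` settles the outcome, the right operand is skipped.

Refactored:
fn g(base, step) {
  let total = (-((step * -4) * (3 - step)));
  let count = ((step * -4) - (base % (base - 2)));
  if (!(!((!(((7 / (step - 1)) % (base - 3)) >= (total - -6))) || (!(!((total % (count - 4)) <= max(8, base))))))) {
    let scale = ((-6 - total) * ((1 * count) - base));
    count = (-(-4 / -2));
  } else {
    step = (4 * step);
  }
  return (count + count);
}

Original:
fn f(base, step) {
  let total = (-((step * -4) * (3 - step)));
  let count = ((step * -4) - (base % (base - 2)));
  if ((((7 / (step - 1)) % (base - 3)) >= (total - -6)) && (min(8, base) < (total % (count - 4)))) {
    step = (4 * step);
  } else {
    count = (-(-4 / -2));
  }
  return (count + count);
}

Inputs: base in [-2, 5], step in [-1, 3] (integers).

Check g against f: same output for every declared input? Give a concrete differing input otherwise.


The rewrite breaks on base=-2, step=-1, where the results are 12 and -4.
f: total := -16 | count := 6 | ((((7 / (step - 1)) % (base - 3)) >= (total - -6)) && (min(8, base) < (total % (count - 4)))): true | step := -4 | result 12
g: total := -16 | count := 6 | (!(!((!(((7 / (step - 1)) % (base - 3)) >= (total - -6))) || (!(!((total % (count - 4)) <= max(8, base))))))): true | scale := 80 | count := -2 | result -4
verdict: not equivalent; witness: base=-2, step=-1


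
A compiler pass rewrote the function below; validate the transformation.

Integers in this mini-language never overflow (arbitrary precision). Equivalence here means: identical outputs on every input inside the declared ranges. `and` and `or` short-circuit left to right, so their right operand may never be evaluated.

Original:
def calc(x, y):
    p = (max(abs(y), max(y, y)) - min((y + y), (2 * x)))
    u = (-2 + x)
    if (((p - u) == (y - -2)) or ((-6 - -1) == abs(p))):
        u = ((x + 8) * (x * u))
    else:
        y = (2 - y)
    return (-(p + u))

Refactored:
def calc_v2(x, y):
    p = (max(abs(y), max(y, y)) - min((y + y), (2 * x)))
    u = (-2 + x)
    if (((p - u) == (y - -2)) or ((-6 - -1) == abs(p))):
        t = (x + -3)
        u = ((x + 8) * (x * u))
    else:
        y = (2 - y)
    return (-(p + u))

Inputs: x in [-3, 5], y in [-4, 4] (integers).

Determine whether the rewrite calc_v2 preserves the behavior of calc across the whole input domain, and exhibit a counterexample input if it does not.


Equivalent. There is a behavioral-looking edit here, yet the outcome never shifts on this domain.
Every one of the 81 inputs gives matching results.
Spot check at x=5, y=-4 — calc: p = 12; u = 3; (((p - u) == (y - -2)) or ((-6 - -1) == abs(p))) -> false; y = 6; return -15. calc_v2: p = 12; u = 3; (((p - u) == (y - -2)) or ((-6 - -1) == abs(p))) -> false; y = 6; return -15. Both give -15.
verdict: equivalent


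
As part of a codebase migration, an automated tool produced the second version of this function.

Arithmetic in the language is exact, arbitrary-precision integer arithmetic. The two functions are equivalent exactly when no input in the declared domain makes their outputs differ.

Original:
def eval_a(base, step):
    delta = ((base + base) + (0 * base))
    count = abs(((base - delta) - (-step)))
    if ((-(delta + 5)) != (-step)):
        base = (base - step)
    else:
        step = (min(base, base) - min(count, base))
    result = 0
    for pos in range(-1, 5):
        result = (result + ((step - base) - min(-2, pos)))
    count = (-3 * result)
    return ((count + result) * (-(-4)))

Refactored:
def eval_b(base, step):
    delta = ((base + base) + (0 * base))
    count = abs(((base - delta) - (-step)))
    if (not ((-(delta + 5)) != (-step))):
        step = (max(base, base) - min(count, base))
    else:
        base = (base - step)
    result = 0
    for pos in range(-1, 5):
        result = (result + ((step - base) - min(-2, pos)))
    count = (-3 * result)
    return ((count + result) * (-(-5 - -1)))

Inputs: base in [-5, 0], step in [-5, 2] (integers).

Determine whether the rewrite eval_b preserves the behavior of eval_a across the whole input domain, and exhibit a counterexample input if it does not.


The edit looks behavioral (`min(base, base)` became `max(base, base)`), but over these ranges it never changes the outcome.
As a probe, take base=-2, step=-3: eval_a runs delta = -4; count = 1; ((-(delta + 5)) != (-step)) -> true; base = 1; result = 0; [pos=-1]; result = -2; [pos=0]; result = -4; [pos=1]; result = -6; [pos=2]; result = -8; [pos=3]; result = -10; [pos=4]; result = -12; count = 36; return 96; eval_b runs delta = -4; count = 1; (not ((-(delta + 5)) != (-step))) -> false; base = 1; result = 0; [pos=-1]; result = -2; [pos=0]; result = -4; [pos=1]; result = -6; [pos=2]; result = -8; [pos=3]; result = -10; [pos=4]; result = -12; count = 36; return 96; both end at 96.
Sweeping the whole domain (48 inputs) finds no disagreement.
verdict: equivalent
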